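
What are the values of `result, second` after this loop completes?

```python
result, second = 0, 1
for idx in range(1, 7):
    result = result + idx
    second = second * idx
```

Let's trace through this code step by step.

Initialize: result = 0
Initialize: second = 1
Entering loop: for idx in range(1, 7):
After iteration 1: idx = 1, result = 1, second = 1
After iteration 2: idx = 2, result = 3, second = 2
After iteration 3: idx = 3, result = 6, second = 6
After iteration 4: idx = 4, result = 10, second = 24
After iteration 5: idx = 5, result = 15, second = 120
After iteration 6: idx = 6, result = 21, second = 720
Loop ends.

Final answer: 21, 720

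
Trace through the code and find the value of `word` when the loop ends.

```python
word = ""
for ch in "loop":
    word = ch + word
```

Let's trace through this code step by step.

Initialize: word = ''
Entering loop: for ch in "loop":
After iteration 1: ch = 'l', word = 'l'
After iteration 2: ch = 'o', word = 'ol'
After iteration 3: ch = 'o', word = 'ool'
After iteration 4: ch = 'p', word = 'pool'
Loop ends.

Final answer: 'pool'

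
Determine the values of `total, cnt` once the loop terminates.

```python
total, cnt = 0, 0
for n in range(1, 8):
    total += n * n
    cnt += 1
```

Let's trace through this code step by step.

Initialize: total = 0
Initialize: cnt = 0
Entering loop: for n in range(1, 8):
After iteration 1: n = 1, total = 1, cnt = 1
After iteration 2: n = 2, total = 5, cnt = 2
After iteration 3: n = 3, total = 14, cnt = 3
After iteration 4: n = 4, total = 30, cnt = 4
After iteration 5: n = 5, total = 55, cnt = 5
After iteration 6: n = 6, total = 91, cnt = 6
After iteration 7: n = 7, total = 140, cnt = 7
Loop ends.

Final answer: 140, 7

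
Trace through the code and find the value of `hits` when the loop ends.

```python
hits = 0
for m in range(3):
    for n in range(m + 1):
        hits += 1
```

Let's trace through this code step by step.

Initialize: hits = 0
Entering loop: for m in range(3):
After iteration 1: m = 0, hits = 1, n = 0
After iteration 2: m = 1, hits = 3, n = 1
After iteration 3: m = 2, hits = 6, n = 2
Loop ends.

Final answer: 6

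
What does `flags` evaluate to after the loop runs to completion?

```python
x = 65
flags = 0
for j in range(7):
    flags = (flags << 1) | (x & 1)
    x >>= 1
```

Let's trace through this code step by step.

Initialize: x = 65
Initialize: flags = 0
Entering loop: for j in range(7):
After iteration 1: j = 0, x = 32, flags = 1
After iteration 2: j = 1, x = 16, flags = 2
After iteration 3: j = 2, x = 8, flags = 4
After iteration 4: j = 3, x = 4, flags = 8
After iteration 5: j = 4, x = 2, flags = 16
After iteration 6: j = 5, x = 1, flags = 32
After iteration 7: j = 6, x = 0, flags = 65
Loop ends.

Final answer: 65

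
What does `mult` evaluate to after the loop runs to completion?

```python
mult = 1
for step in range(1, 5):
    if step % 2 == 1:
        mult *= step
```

Let's trace through this code step by step.

Initialize: mult = 1
Entering loop: for step in range(1, 5):
After iteration 1: step = 1, mult = 1
After iteration 2: step = 2, mult = 1
After iteration 3: step = 3, mult = 3
After iteration 4: step = 4, mult = 3
Loop ends.

Final answer: 3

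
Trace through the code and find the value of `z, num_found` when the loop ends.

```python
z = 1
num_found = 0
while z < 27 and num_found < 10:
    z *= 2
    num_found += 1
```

Let's trace through this code step by step.

Initialize: z = 1
Initialize: num_found = 0
Entering loop: while z < 27 and num_found < 10:
After iteration 1: z = 2, num_found = 1
After iteration 2: z = 4, num_found = 2
After iteration 3: z = 8, num_found = 3
After iteration 4: z = 16, num_found = 4
After iteration 5: z = 32, num_found = 5
Loop ends.

Final answer: 32, 5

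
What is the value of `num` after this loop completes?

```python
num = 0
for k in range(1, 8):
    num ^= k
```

Let's trace through this code step by step.

Initialize: num = 0
Entering loop: for k in range(1, 8):
After iteration 1: k = 1, num = 1
After iteration 2: k = 2, num = 3
After iteration 3: k = 3, num = 0
After iteration 4: k = 4, num = 4
After iteration 5: k = 5, num = 1
After iteration 6: k = 6, num = 7
After iteration 7: k = 7, num = 0
Loop ends.

Final answer: 0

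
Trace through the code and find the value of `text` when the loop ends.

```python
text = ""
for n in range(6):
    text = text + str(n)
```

Let's trace through this code step by step.

Initialize: text = ''
Entering loop: for n in range(6):
After iteration 1: n = 0, text = '0'
After iteration 2: n = 1, text = '01'
After iteration 3: n = 2, text = '012'
After iteration 4: n = 3, text = '0123'
After iteration 5: n = 4, text = '01234'
After iteration 6: n = 5, text = '012345'
Loop ends.

Final answer: '012345'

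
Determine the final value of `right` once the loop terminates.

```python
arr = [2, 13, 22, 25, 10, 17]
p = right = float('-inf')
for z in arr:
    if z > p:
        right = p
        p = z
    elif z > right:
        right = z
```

Let's trace through this code step by step.

Initialize: arr = [2, 13, 22, 25, 10, 17]
Initialize: p = -inf
Initialize: right = -inf
Entering loop: for z in arr:
After iteration 1: z = 2, p = 2, right = -inf
After iteration 2: z = 13, p = 13, right = 2
After iteration 3: z = 22, p = 22, right = 13
After iteration 4: z = 25, p = 25, right = 22
After iteration 5: z = 10, p = 25, right = 22
After iteration 6: z = 17, p = 25, right = 22
Loop ends.

Final answer: 22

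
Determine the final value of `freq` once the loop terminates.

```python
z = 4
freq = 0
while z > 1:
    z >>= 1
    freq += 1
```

Let's trace through this code step by step.

Initialize: z = 4
Initialize: freq = 0
Entering loop: while z > 1:
After iteration 1: z = 2, freq = 1
After iteration 2: z = 1, freq = 2
Loop ends.

Final answer: 2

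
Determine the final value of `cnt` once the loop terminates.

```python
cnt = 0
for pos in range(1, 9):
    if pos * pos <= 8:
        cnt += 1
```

Let's trace through this code step by step.

Initialize: cnt = 0
Entering loop: for pos in range(1, 9):
After iteration 1: pos = 1, cnt = 1
After iteration 2: pos = 2, cnt = 2
After iteration 3: pos = 3, cnt = 2
After iteration 4: pos = 4, cnt = 2
After iteration 5: pos = 5, cnt = 2
After iteration 6: pos = 6, cnt = 2
After iteration 7: pos = 7, cnt = 2
After iteration 8: pos = 8, cnt = 2
Loop ends.

Final answer: 2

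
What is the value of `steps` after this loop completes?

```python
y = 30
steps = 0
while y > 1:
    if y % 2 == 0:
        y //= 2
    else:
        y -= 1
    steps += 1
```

Let's trace through this code step by step.

Initialize: y = 30
Initialize: steps = 0
Entering loop: while y > 1:
After iteration 1: y = 15, steps = 1
After iteration 2: y = 14, steps = 2
After iteration 3: y = 7, steps = 3
After iteration 4: y = 6, steps = 4
After iteration 5: y = 3, steps = 5
After iteration 6: y = 2, steps = 6
After iteration 7: y = 1, steps = 7
Loop ends.

Final answer: 7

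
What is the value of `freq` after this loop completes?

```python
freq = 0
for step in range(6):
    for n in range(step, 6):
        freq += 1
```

Let's trace through this code step by step.

Initialize: freq = 0
Entering loop: for step in range(6):
After iteration 1: step = 0, freq = 6
After iteration 2: step = 1, freq = 11
After iteration 3: step = 2, freq = 15
After iteration 4: step = 3, freq = 18
After iteration 5: step = 4, freq = 20
After iteration 6: step = 5, freq = 21
Loop ends.

Final answer: 21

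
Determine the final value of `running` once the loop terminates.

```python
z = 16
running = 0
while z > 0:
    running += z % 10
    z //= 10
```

Let's trace through this code step by step.

Initialize: z = 16
Initialize: running = 0
Entering loop: while z > 0:
After iteration 1: z = 1, running = 6
After iteration 2: z = 0, running = 7
Loop ends.

Final answer: 7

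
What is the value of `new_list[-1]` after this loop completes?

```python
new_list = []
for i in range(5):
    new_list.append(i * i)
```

Let's trace through this code step by step.

Initialize: new_list = []
Entering loop: for i in range(5):
After iteration 1: i = 0, new_list = [0]
After iteration 2: i = 1, new_list = [0, 1]
After iteration 3: i = 2, new_list = [0, 1, 4]
After iteration 4: i = 3, new_list = [0, 1, 4, 9]
After iteration 5: i = 4, new_list = [0, 1, 4, 9, 16]
Loop ends.
new_list[-1] = 16

Final answer: 16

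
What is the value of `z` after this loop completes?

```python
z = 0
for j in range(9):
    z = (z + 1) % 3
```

Let's trace through this code step by step.

Initialize: z = 0
Entering loop: for j in range(9):
After iteration 1: j = 0, z = 1
After iteration 2: j = 1, z = 2
After iteration 3: j = 2, z = 0
After iteration 4: j = 3, z = 1
After iteration 5: j = 4, z = 2
After iteration 6: j = 5, z = 0
After iteration 7: j = 6, z = 1
After iteration 8: j = 7, z = 2
After iteration 9: j = 8, z = 0
Loop ends.

Final answer: 0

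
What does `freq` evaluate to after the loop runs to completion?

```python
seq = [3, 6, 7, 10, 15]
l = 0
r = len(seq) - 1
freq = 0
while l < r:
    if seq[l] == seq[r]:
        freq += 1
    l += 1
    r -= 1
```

Let's trace through this code step by step.

Initialize: seq = [3, 6, 7, 10, 15]
Initialize: l = 0
Initialize: r = 4
Initialize: freq = 0
Entering loop: while l < r:
After iteration 1: l = 1, r = 3, freq = 0
After iteration 2: l = 2, r = 2, freq = 0
Loop ends.

Final answer: 0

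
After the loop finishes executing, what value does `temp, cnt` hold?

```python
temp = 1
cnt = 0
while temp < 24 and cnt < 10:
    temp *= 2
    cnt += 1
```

Let's trace through this code step by step.

Initialize: temp = 1
Initialize: cnt = 0
Entering loop: while temp < 24 and cnt < 10:
After iteration 1: temp = 2, cnt = 1
After iteration 2: temp = 4, cnt = 2
After iteration 3: temp = 8, cnt = 3
After iteration 4: temp = 16, cnt = 4
After iteration 5: temp = 32, cnt = 5
Loop ends.

Final answer: 32, 5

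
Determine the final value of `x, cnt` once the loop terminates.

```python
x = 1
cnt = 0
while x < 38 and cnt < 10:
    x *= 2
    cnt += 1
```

Let's trace through this code step by step.

Initialize: x = 1
Initialize: cnt = 0
Entering loop: while x < 38 and cnt < 10:
After iteration 1: x = 2, cnt = 1
After iteration 2: x = 4, cnt = 2
After iteration 3: x = 8, cnt = 3
After iteration 4: x = 16, cnt = 4
After iteration 5: x = 32, cnt = 5
After iteration 6: x = 64, cnt = 6
Loop ends.

Final answer: 64, 6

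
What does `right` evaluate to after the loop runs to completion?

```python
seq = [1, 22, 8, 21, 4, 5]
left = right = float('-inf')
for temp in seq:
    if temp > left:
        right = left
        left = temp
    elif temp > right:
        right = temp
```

Let's trace through this code step by step.

Initialize: seq = [1, 22, 8, 21, 4, 5]
Initialize: left = -inf
Initialize: right = -inf
Entering loop: for temp in seq:
After iteration 1: temp = 1, left = 1, right = -inf
After iteration 2: temp = 22, left = 22, right = 1
After iteration 3: temp = 8, left = 22, right = 8
After iteration 4: temp = 21, left = 22, right = 21
After iteration 5: temp = 4, left = 22, right = 21
After iteration 6: temp = 5, left = 22, right = 21
Loop ends.

Final answer: 21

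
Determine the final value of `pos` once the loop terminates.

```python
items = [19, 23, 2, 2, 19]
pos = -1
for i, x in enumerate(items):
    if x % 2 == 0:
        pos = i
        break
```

Let's trace through this code step by step.

Initialize: items = [19, 23, 2, 2, 19]
Initialize: pos = -1
Entering loop: for i, x in enumerate(items):
After iteration 1: i = 0, x = 19, pos = -1
After iteration 2: i = 1, x = 23, pos = -1
After iteration 3: i = 2, x = 2, pos = 2
Loop ends.

Final answer: 2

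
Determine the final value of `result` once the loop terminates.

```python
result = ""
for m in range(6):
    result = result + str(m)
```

Let's trace through this code step by step.

Initialize: result = ''
Entering loop: for m in range(6):
After iteration 1: m = 0, result = '0'
After iteration 2: m = 1, result = '01'
After iteration 3: m = 2, result = '012'
After iteration 4: m = 3, result = '0123'
After iteration 5: m = 4, result = '01234'
After iteration 6: m = 5, result = '012345'
Loop ends.

Final answer: '012345'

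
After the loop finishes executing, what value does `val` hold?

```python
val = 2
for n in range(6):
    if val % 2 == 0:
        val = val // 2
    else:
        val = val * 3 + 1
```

Let's trace through this code step by step.

Initialize: val = 2
Entering loop: for n in range(6):
After iteration 1: n = 0, val = 1
After iteration 2: n = 1, val = 4
After iteration 3: n = 2, val = 2
After iteration 4: n = 3, val = 1
After iteration 5: n = 4, val = 4
After iteration 6: n = 5, val = 2
Loop ends.

Final answer: 2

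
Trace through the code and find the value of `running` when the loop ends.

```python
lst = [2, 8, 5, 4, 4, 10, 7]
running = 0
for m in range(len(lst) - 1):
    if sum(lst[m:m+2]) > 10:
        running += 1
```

Let's trace through this code step by step.

Initialize: lst = [2, 8, 5, 4, 4, 10, 7]
Initialize: running = 0
Entering loop: for m in range(len(lst) - 1):
After iteration 1: m = 0, running = 0
After iteration 2: m = 1, running = 1
After iteration 3: m = 2, running = 1
After iteration 4: m = 3, running = 1
After iteration 5: m = 4, running = 2
After iteration 6: m = 5, running = 3
Loop ends.

Final answer: 3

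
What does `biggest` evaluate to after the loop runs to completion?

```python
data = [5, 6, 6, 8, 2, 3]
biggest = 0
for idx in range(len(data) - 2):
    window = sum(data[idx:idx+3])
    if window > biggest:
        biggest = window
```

Let's trace through this code step by step.

Initialize: data = [5, 6, 6, 8, 2, 3]
Initialize: biggest = 0
Entering loop: for idx in range(len(data) - 2):
After iteration 1: idx = 0, biggest = 17, window = 17
After iteration 2: idx = 1, biggest = 20, window = 20
After iteration 3: idx = 2, biggest = 20, window = 16
After iteration 4: idx = 3, biggest = 20, window = 13
Loop ends.

Final answer: 20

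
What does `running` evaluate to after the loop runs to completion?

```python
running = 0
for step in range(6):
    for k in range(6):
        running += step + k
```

Let's trace through this code step by step.

Initialize: running = 0
Entering loop: for step in range(6):
After iteration 1: step = 0, running = 15
After iteration 2: step = 1, running = 36
After iteration 3: step = 2, running = 63
After iteration 4: step = 3, running = 96
After iteration 5: step = 4, running = 135
After iteration 6: step = 5, running = 180
Loop ends.

Final answer: 180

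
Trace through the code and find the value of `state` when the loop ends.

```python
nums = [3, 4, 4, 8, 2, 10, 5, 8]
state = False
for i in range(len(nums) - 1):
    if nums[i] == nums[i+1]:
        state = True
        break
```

Let's trace through this code step by step.

Initialize: nums = [3, 4, 4, 8, 2, 10, 5, 8]
Initialize: state = False
Entering loop: for i in range(len(nums) - 1):
After iteration 1: i = 0, state = False
After iteration 2: i = 1, state = True
Loop ends.

Final answer: True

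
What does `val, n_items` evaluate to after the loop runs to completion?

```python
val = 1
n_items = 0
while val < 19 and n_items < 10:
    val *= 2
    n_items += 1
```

Let's trace through this code step by step.

Initialize: val = 1
Initialize: n_items = 0
Entering loop: while val < 19 and n_items < 10:
After iteration 1: val = 2, n_items = 1
After iteration 2: val = 4, n_items = 2
After iteration 3: val = 8, n_items = 3
After iteration 4: val = 16, n_items = 4
After iteration 5: val = 32, n_items = 5
Loop ends.

Final answer: 32, 5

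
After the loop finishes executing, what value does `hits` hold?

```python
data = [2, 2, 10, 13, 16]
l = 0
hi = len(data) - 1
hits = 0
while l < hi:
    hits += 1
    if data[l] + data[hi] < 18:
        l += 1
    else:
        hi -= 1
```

Let's trace through this code step by step.

Initialize: data = [2, 2, 10, 13, 16]
Initialize: l = 0
Initialize: hi = 4
Initialize: hits = 0
Entering loop: while l < hi:
After iteration 1: l = 0, hi = 3, hits = 1
After iteration 2: l = 1, hi = 3, hits = 2
After iteration 3: l = 2, hi = 3, hits = 3
After iteration 4: l = 2, hi = 2, hits = 4
Loop ends.

Final answer: 4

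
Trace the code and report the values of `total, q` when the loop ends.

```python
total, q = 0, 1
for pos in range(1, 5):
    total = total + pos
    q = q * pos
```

Let's trace through this code step by step.

Initialize: total = 0
Initialize: q = 1
Entering loop: for pos in range(1, 5):
After iteration 1: pos = 1, total = 1, q = 1
After iteration 2: pos = 2, total = 3, q = 2
After iteration 3: pos = 3, total = 6, q = 6
After iteration 4: pos = 4, total = 10, q = 24
Loop ends.

Final answer: 10, 24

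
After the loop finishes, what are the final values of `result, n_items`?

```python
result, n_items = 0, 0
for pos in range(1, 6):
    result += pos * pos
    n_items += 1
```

Let's trace through this code step by step.

Initialize: result = 0
Initialize: n_items = 0
Entering loop: for pos in range(1, 6):
After iteration 1: pos = 1, result = 1, n_items = 1
After iteration 2: pos = 2, result = 5, n_items = 2
After iteration 3: pos = 3, result = 14, n_items = 3
After iteration 4: pos = 4, result = 30, n_items = 4
After iteration 5: pos = 5, result = 55, n_items = 5
Loop ends.

Final answer: 55, 5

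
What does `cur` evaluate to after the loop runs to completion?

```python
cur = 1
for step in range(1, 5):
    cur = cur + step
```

Let's trace through this code step by step.

Initialize: cur = 1
Entering loop: for step in range(1, 5):
After iteration 1: step = 1, cur = 2
After iteration 2: step = 2, cur = 4
After iteration 3: step = 3, cur = 7
After iteration 4: step = 4, cur = 11
Loop ends.

Final answer: 11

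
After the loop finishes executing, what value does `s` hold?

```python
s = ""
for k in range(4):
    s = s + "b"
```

Let's trace through this code step by step.

Initialize: s = ''
Entering loop: for k in range(4):
After iteration 1: k = 0, s = 'b'
After iteration 2: k = 1, s = 'bb'
After iteration 3: k = 2, s = 'bbb'
After iteration 4: k = 3, s = 'bbbb'
Loop ends.

Final answer: 'bbbb'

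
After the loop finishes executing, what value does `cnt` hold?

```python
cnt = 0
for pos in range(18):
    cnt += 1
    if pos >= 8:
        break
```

Let's trace through this code step by step.

Initialize: cnt = 0
Entering loop: for pos in range(18):
After iteration 1: pos = 0, cnt = 1
After iteration 2: pos = 1, cnt = 2
After iteration 3: pos = 2, cnt = 3
After iteration 4: pos = 3, cnt = 4
After iteration 5: pos = 4, cnt = 5
After iteration 6: pos = 5, cnt = 6
After iteration 7: pos = 6, cnt = 7
After iteration 8: pos = 7, cnt = 8
After iteration 9: pos = 8, cnt = 9
Loop ends.

Final answer: 9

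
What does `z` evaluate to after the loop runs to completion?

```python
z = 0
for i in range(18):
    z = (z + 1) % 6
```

Let's trace through this code step by step.

Initialize: z = 0
Entering loop: for i in range(18):
After iteration 1: i = 0, z = 1
After iteration 2: i = 1, z = 2
After iteration 3: i = 2, z = 3
After iteration 4: i = 3, z = 4
After iteration 5: i = 4, z = 5
After iteration 6: i = 5, z = 0
After iteration 7: i = 6, z = 1
After iteration 8: i = 7, z = 2
After iteration 9: i = 8, z = 3
After iteration 10: i = 9, z = 4
After iteration 11: i = 10, z = 5
After iteration 12: i = 11, z = 0
After iteration 13: i = 12, z = 1
After iteration 14: i = 13, z = 2
After iteration 15: i = 14, z = 3
After iteration 16: i = 15, z = 4
After iteration 17: i = 16, z = 5
After iteration 18: i = 17, z = 0
Loop ends.

Final answer: 0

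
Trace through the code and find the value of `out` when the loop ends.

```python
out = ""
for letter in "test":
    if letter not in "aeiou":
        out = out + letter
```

Let's trace through this code step by step.

Initialize: out = ''
Entering loop: for letter in "test":
After iteration 1: letter = 't', out = 't'
After iteration 2: letter = 'e', out = 't'
After iteration 3: letter = 's', out = 'ts'
After iteration 4: letter = 't', out = 'tst'
Loop ends.

Final answer: 'tst'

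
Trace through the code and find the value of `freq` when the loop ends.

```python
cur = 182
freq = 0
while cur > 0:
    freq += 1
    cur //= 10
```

Let's trace through this code step by step.

Initialize: cur = 182
Initialize: freq = 0
Entering loop: while cur > 0:
After iteration 1: cur = 18, freq = 1
After iteration 2: cur = 1, freq = 2
After iteration 3: cur = 0, freq = 3
Loop ends.

Final answer: 3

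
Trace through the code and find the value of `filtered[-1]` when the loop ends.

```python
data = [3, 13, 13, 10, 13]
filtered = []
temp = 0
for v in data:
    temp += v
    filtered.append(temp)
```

Let's trace through this code step by step.

Initialize: data = [3, 13, 13, 10, 13]
Initialize: filtered = []
Initialize: temp = 0
Entering loop: for v in data:
After iteration 1: v = 3, filtered = [3], temp = 3
After iteration 2: v = 13, filtered = [3, 16], temp = 16
After iteration 3: v = 13, filtered = [3, 16, 29], temp = 29
After iteration 4: v = 10, filtered = [3, 16, 29, 39], temp = 39
After iteration 5: v = 13, filtered = [3, 16, 29, 39, 52], temp = 52
Loop ends.
filtered[-1] = 52

Final answer: 52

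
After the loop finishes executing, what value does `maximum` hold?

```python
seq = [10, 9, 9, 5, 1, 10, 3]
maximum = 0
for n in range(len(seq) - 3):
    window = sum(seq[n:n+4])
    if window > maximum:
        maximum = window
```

Let's trace through this code step by step.

Initialize: seq = [10, 9, 9, 5, 1, 10, 3]
Initialize: maximum = 0
Entering loop: for n in range(len(seq) - 3):
After iteration 1: n = 0, maximum = 33, window = 33
After iteration 2: n = 1, maximum = 33, window = 24
After iteration 3: n = 2, maximum = 33, window = 25
After iteration 4: n = 3, maximum = 33, window = 19
Loop ends.

Final answer: 33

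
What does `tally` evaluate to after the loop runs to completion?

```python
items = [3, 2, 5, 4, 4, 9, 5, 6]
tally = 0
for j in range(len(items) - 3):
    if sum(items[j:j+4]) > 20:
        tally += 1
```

Let's trace through this code step by step.

Initialize: items = [3, 2, 5, 4, 4, 9, 5, 6]
Initialize: tally = 0
Entering loop: for j in range(len(items) - 3):
After iteration 1: j = 0, tally = 0
After iteration 2: j = 1, tally = 0
After iteration 3: j = 2, tally = 1
After iteration 4: j = 3, tally = 2
After iteration 5: j = 4, tally = 3
Loop ends.

Final answer: 3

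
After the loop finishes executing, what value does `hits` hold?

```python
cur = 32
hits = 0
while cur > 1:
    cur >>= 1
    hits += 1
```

Let's trace through this code step by step.

Initialize: cur = 32
Initialize: hits = 0
Entering loop: while cur > 1:
After iteration 1: cur = 16, hits = 1
After iteration 2: cur = 8, hits = 2
After iteration 3: cur = 4, hits = 3
After iteration 4: cur = 2, hits = 4
After iteration 5: cur = 1, hits = 5
Loop ends.

Final answer: 5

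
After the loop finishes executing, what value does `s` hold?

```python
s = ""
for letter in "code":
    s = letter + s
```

Let's trace through this code step by step.

Initialize: s = ''
Entering loop: for letter in "code":
After iteration 1: letter = 'c', s = 'c'
After iteration 2: letter = 'o', s = 'oc'
After iteration 3: letter = 'd', s = 'doc'
After iteration 4: letter = 'e', s = 'edoc'
Loop ends.

Final answer: 'edoc'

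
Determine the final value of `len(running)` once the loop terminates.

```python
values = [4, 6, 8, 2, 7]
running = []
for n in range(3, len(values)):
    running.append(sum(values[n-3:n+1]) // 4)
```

Let's trace through this code step by step.

Initialize: values = [4, 6, 8, 2, 7]
Initialize: running = []
Entering loop: for n in range(3, len(values)):
After iteration 1: n = 3, running = [5]
After iteration 2: n = 4, running = [5, 5]
Loop ends.
len(running) = 2

Final answer: 2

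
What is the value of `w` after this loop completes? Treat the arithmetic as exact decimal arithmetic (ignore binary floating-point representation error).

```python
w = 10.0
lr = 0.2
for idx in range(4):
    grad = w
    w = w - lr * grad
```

Let's trace through this code step by step.

Initialize: w = 10.0
Initialize: lr = 0.2
Entering loop: for idx in range(4):
After iteration 1: idx = 0, w = 8.0, grad = 10.0
After iteration 2: idx = 1, w = 6.4, grad = 8.0
After iteration 3: idx = 2, w = 5.12, grad = 6.4
After iteration 4: idx = 3, w = 4.096, grad = 5.12
Loop ends.

Final answer: 4.096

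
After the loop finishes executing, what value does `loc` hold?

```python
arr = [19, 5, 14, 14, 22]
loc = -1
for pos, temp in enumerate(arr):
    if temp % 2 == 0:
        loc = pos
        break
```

Let's trace through this code step by step.

Initialize: arr = [19, 5, 14, 14, 22]
Initialize: loc = -1
Entering loop: for pos, temp in enumerate(arr):
After iteration 1: pos = 0, temp = 19, loc = -1
After iteration 2: pos = 1, temp = 5, loc = -1
After iteration 3: pos = 2, temp = 14, loc = 2
Loop ends.

Final answer: 2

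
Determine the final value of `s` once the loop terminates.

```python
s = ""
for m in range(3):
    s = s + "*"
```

Let's trace through this code step by step.

Initialize: s = ''
Entering loop: for m in range(3):
After iteration 1: m = 0, s = '*'
After iteration 2: m = 1, s = '**'
After iteration 3: m = 2, s = '***'
Loop ends.

Final answer: '***'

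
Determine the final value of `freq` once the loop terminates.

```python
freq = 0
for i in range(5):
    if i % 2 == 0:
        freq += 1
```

Let's trace through this code step by step.

Initialize: freq = 0
Entering loop: for i in range(5):
After iteration 1: i = 0, freq = 1
After iteration 2: i = 1, freq = 1
After iteration 3: i = 2, freq = 2
After iteration 4: i = 3, freq = 2
After iteration 5: i = 4, freq = 3
Loop ends.

Final answer: 3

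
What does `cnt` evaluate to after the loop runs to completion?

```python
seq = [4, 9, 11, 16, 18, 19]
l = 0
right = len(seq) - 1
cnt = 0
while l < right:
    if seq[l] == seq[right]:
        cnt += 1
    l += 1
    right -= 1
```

Let's trace through this code step by step.

Initialize: seq = [4, 9, 11, 16, 18, 19]
Initialize: l = 0
Initialize: right = 5
Initialize: cnt = 0
Entering loop: while l < right:
After iteration 1: l = 1, right = 4, cnt = 0
After iteration 2: l = 2, right = 3, cnt = 0
After iteration 3: l = 3, right = 2, cnt = 0
Loop ends.

Final answer: 0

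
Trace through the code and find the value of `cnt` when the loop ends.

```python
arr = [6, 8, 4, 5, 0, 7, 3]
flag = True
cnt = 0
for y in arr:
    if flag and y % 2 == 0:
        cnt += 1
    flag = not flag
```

Let's trace through this code step by step.

Initialize: arr = [6, 8, 4, 5, 0, 7, 3]
Initialize: flag = True
Initialize: cnt = 0
Entering loop: for y in arr:
After iteration 1: y = 6, flag = False, cnt = 1
After iteration 2: y = 8, flag = True, cnt = 1
After iteration 3: y = 4, flag = False, cnt = 2
After iteration 4: y = 5, flag = True, cnt = 2
After iteration 5: y = 0, flag = False, cnt = 3
After iteration 6: y = 7, flag = True, cnt = 3
After iteration 7: y = 3, flag = False, cnt = 3
Loop ends.

Final answer: 3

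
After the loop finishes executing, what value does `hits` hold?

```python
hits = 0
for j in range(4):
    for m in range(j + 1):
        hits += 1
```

Let's trace through this code step by step.

Initialize: hits = 0
Entering loop: for j in range(4):
After iteration 1: j = 0, hits = 1, m = 0
After iteration 2: j = 1, hits = 3, m = 1
After iteration 3: j = 2, hits = 6, m = 2
After iteration 4: j = 3, hits = 10, m = 3
Loop ends.

Final answer: 10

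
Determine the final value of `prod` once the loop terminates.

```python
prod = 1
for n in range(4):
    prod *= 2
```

Let's trace through this code step by step.

Initialize: prod = 1
Entering loop: for n in range(4):
After iteration 1: n = 0, prod = 2
After iteration 2: n = 1, prod = 4
After iteration 3: n = 2, prod = 8
After iteration 4: n = 3, prod = 16
Loop ends.

Final answer: 16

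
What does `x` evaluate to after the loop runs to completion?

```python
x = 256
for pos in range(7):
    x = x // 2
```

Let's trace through this code step by step.

Initialize: x = 256
Entering loop: for pos in range(7):
After iteration 1: pos = 0, x = 128
After iteration 2: pos = 1, x = 64
After iteration 3: pos = 2, x = 32
After iteration 4: pos = 3, x = 16
After iteration 5: pos = 4, x = 8
After iteration 6: pos = 5, x = 4
After iteration 7: pos = 6, x = 2
Loop ends.

Final answer: 2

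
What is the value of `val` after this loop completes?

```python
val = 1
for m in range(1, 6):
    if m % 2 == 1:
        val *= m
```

Let's trace through this code step by step.

Initialize: val = 1
Entering loop: for m in range(1, 6):
After iteration 1: m = 1, val = 1
After iteration 2: m = 2, val = 1
After iteration 3: m = 3, val = 3
After iteration 4: m = 4, val = 3
After iteration 5: m = 5, val = 15
Loop ends.

Final answer: 15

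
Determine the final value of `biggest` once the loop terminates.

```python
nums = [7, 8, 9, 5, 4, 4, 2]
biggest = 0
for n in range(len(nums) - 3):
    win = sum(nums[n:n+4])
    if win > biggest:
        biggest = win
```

Let's trace through this code step by step.

Initialize: nums = [7, 8, 9, 5, 4, 4, 2]
Initialize: biggest = 0
Entering loop: for n in range(len(nums) - 3):
After iteration 1: n = 0, biggest = 29, win = 29
After iteration 2: n = 1, biggest = 29, win = 26
After iteration 3: n = 2, biggest = 29, win = 22
After iteration 4: n = 3, biggest = 29, win = 15
Loop ends.

Final answer: 29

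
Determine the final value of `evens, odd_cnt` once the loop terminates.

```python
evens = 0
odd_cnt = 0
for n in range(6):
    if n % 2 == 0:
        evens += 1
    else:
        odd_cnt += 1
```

Let's trace through this code step by step.

Initialize: evens = 0
Initialize: odd_cnt = 0
Entering loop: for n in range(6):
After iteration 1: n = 0, evens = 1, odd_cnt = 0
After iteration 2: n = 1, evens = 1, odd_cnt = 1
After iteration 3: n = 2, evens = 2, odd_cnt = 1
After iteration 4: n = 3, evens = 2, odd_cnt = 2
After iteration 5: n = 4, evens = 3, odd_cnt = 2
After iteration 6: n = 5, evens = 3, odd_cnt = 3
Loop ends.

Final answer: 3, 3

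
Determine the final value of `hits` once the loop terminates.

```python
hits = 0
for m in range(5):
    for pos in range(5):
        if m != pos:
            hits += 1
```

Let's trace through this code step by step.

Initialize: hits = 0
Entering loop: for m in range(5):
After iteration 1: m = 0, hits = 4
After iteration 2: m = 1, hits = 8
After iteration 3: m = 2, hits = 12
After iteration 4: m = 3, hits = 16
After iteration 5: m = 4, hits = 20
Loop ends.

Final answer: 20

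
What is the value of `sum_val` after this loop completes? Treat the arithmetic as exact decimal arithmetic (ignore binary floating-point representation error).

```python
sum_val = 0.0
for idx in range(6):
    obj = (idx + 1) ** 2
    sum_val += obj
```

Let's trace through this code step by step.

Initialize: sum_val = 0.0
Entering loop: for idx in range(6):
After iteration 1: idx = 0, sum_val = 1.0, obj = 1
After iteration 2: idx = 1, sum_val = 5.0, obj = 4
After iteration 3: idx = 2, sum_val = 14.0, obj = 9
After iteration 4: idx = 3, sum_val = 30.0, obj = 16
After iteration 5: idx = 4, sum_val = 55.0, obj = 25
After iteration 6: idx = 5, sum_val = 91.0, obj = 36
Loop ends.

Final answer: 91.0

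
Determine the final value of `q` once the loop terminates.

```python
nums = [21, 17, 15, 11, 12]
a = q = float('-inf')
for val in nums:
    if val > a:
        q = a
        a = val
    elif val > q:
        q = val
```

Let's trace through this code step by step.

Initialize: nums = [21, 17, 15, 11, 12]
Initialize: a = -inf
Initialize: q = -inf
Entering loop: for val in nums:
After iteration 1: val = 21, a = 21, q = -inf
After iteration 2: val = 17, a = 21, q = 17
After iteration 3: val = 15, a = 21, q = 17
After iteration 4: val = 11, a = 21, q = 17
After iteration 5: val = 12, a = 21, q = 17
Loop ends.

Final answer: 17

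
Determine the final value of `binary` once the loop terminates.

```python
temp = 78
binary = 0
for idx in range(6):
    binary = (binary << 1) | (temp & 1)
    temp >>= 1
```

Let's trace through this code step by step.

Initialize: temp = 78
Initialize: binary = 0
Entering loop: for idx in range(6):
After iteration 1: idx = 0, temp = 39, binary = 0
After iteration 2: idx = 1, temp = 19, binary = 1
After iteration 3: idx = 2, temp = 9, binary = 3
After iteration 4: idx = 3, temp = 4, binary = 7
After iteration 5: idx = 4, temp = 2, binary = 14
After iteration 6: idx = 5, temp = 1, binary = 28
Loop ends.

Final answer: 28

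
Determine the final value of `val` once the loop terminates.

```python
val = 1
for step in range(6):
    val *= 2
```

Let's trace through this code step by step.

Initialize: val = 1
Entering loop: for step in range(6):
After iteration 1: step = 0, val = 2
After iteration 2: step = 1, val = 4
After iteration 3: step = 2, val = 8
After iteration 4: step = 3, val = 16
After iteration 5: step = 4, val = 32
After iteration 6: step = 5, val = 64
Loop ends.

Final answer: 64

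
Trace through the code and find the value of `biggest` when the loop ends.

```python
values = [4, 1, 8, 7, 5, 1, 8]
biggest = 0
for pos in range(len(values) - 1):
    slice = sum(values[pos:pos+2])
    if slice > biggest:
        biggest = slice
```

Let's trace through this code step by step.

Initialize: values = [4, 1, 8, 7, 5, 1, 8]
Initialize: biggest = 0
Entering loop: for pos in range(len(values) - 1):
After iteration 1: pos = 0, biggest = 5, slice = 5
After iteration 2: pos = 1, biggest = 9, slice = 9
After iteration 3: pos = 2, biggest = 15, slice = 15
After iteration 4: pos = 3, biggest = 15, slice = 12
After iteration 5: pos = 4, biggest = 15, slice = 6
After iteration 6: pos = 5, biggest = 15, slice = 9
Loop ends.

Final answer: 15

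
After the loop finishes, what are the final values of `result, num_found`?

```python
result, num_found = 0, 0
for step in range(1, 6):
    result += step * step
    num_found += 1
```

Let's trace through this code step by step.

Initialize: result = 0
Initialize: num_found = 0
Entering loop: for step in range(1, 6):
After iteration 1: step = 1, result = 1, num_found = 1
After iteration 2: step = 2, result = 5, num_found = 2
After iteration 3: step = 3, result = 14, num_found = 3
After iteration 4: step = 4, result = 30, num_found = 4
After iteration 5: step = 5, result = 55, num_found = 5
Loop ends.

Final answer: 55, 5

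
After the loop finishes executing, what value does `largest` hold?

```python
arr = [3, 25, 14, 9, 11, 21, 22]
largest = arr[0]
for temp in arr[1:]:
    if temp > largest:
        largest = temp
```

Let's trace through this code step by step.

Initialize: arr = [3, 25, 14, 9, 11, 21, 22]
Initialize: largest = 3
Entering loop: for temp in arr[1:]:
After iteration 1: temp = 25, largest = 25
After iteration 2: temp = 14, largest = 25
After iteration 3: temp = 9, largest = 25
After iteration 4: temp = 11, largest = 25
After iteration 5: temp = 21, largest = 25
After iteration 6: temp = 22, largest = 25
Loop ends.

Final answer: 25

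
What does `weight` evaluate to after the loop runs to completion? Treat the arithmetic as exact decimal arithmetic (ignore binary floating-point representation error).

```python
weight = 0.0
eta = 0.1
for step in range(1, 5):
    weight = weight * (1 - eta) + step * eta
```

Let's trace through this code step by step.

Initialize: weight = 0.0
Initialize: eta = 0.1
Entering loop: for step in range(1, 5):
After iteration 1: step = 1, weight = 0.1
After iteration 2: step = 2, weight = 0.29
After iteration 3: step = 3, weight = 0.561
After iteration 4: step = 4, weight = 0.9049
Loop ends.

Final answer: 0.9049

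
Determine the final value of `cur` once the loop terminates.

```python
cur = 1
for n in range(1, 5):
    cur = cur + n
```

Let's trace through this code step by step.

Initialize: cur = 1
Entering loop: for n in range(1, 5):
After iteration 1: n = 1, cur = 2
After iteration 2: n = 2, cur = 4
After iteration 3: n = 3, cur = 7
After iteration 4: n = 4, cur = 11
Loop ends.

Final answer: 11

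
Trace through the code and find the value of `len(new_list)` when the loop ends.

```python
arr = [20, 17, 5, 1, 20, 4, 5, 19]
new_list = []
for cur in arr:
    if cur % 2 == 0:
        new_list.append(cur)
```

Let's trace through this code step by step.

Initialize: arr = [20, 17, 5, 1, 20, 4, 5, 19]
Initialize: new_list = []
Entering loop: for cur in arr:
After iteration 1: cur = 20, new_list = [20]
After iteration 2: cur = 17, new_list = [20]
After iteration 3: cur = 5, new_list = [20]
After iteration 4: cur = 1, new_list = [20]
After iteration 5: cur = 20, new_list = [20, 20]
After iteration 6: cur = 4, new_list = [20, 20, 4]
After iteration 7: cur = 5, new_list = [20, 20, 4]
After iteration 8: cur = 19, new_list = [20, 20, 4]
Loop ends.
len(new_list) = 3

Final answer: 3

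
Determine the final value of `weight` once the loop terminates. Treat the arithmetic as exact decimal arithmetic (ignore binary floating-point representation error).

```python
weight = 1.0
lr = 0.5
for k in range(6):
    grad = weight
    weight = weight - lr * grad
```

Let's trace through this code step by step.

Initialize: weight = 1.0
Initialize: lr = 0.5
Entering loop: for k in range(6):
After iteration 1: k = 0, weight = 0.5, grad = 1.0
After iteration 2: k = 1, weight = 0.25, grad = 0.5
After iteration 3: k = 2, weight = 0.125, grad = 0.25
After iteration 4: k = 3, weight = 0.0625, grad = 0.125
After iteration 5: k = 4, weight = 0.03125, grad = 0.0625
After iteration 6: k = 5, weight = 0.015625, grad = 0.03125
Loop ends.

Final answer: 0.015625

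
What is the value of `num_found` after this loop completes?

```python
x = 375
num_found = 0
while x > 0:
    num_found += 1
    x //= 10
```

Let's trace through this code step by step.

Initialize: x = 375
Initialize: num_found = 0
Entering loop: while x > 0:
After iteration 1: x = 37, num_found = 1
After iteration 2: x = 3, num_found = 2
After iteration 3: x = 0, num_found = 3
Loop ends.

Final answer: 3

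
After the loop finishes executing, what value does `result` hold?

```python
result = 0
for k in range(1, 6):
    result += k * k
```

Let's trace through this code step by step.

Initialize: result = 0
Entering loop: for k in range(1, 6):
After iteration 1: k = 1, result = 1
After iteration 2: k = 2, result = 5
After iteration 3: k = 3, result = 14
After iteration 4: k = 4, result = 30
After iteration 5: k = 5, result = 55
Loop ends.

Final answer: 55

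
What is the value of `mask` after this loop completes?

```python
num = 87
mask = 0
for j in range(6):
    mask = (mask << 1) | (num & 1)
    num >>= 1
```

Let's trace through this code step by step.

Initialize: num = 87
Initialize: mask = 0
Entering loop: for j in range(6):
After iteration 1: j = 0, num = 43, mask = 1
After iteration 2: j = 1, num = 21, mask = 3
After iteration 3: j = 2, num = 10, mask = 7
After iteration 4: j = 3, num = 5, mask = 14
After iteration 5: j = 4, num = 2, mask = 29
After iteration 6: j = 5, num = 1, mask = 58
Loop ends.

Final answer: 58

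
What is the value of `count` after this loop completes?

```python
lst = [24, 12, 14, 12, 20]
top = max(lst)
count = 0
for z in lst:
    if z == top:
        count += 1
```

Let's trace through this code step by step.

Initialize: lst = [24, 12, 14, 12, 20]
Initialize: top = 24
Initialize: count = 0
Entering loop: for z in lst:
After iteration 1: z = 24, count = 1
After iteration 2: z = 12, count = 1
After iteration 3: z = 14, count = 1
After iteration 4: z = 12, count = 1
After iteration 5: z = 20, count = 1
Loop ends.

Final answer: 1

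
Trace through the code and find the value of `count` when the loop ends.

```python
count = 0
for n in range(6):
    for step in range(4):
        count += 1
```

Let's trace through this code step by step.

Initialize: count = 0
Entering loop: for n in range(6):
After iteration 1: n = 0, count = 4
After iteration 2: n = 1, count = 8
After iteration 3: n = 2, count = 12
After iteration 4: n = 3, count = 16
After iteration 5: n = 4, count = 20
After iteration 6: n = 5, count = 24
Loop ends.

Final answer: 24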